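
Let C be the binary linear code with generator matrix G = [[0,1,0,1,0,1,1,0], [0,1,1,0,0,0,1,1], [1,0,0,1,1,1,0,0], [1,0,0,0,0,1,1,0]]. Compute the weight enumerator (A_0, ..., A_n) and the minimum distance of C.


Weight distribution: A_0 = 1, A_3 = 4, A_4 = 6, A_5 = 4, A_8 = 1. Minimum distance d = 3.

Enumerate all 2^4 = 16 messages m ∈ F_2^4.
For each, compute codeword c = mG in F_2^8, then tally its weight.
  m = 0000 → c = 00000000, weight = 0.
  m = 1000 → c = 01010110, weight = 4.
  m = 0100 → c = 01100011, weight = 4.
  m = 1100 → c = 00110101, weight = 4.
  m = 0010 → c = 10011100, weight = 4.
  m = 1010 → c = 11001010, weight = 4.
  m = 0110 → c = 11111111, weight = 8.
  m = 1110 → c = 10101001, weight = 4.
  m = 0001 → c = 10000110, weight = 3.
  m = 1001 → c = 11010000, weight = 3.
  m = 0101 → c = 11100101, weight = 5.
  m = 1101 → c = 10110011, weight = 5.
  m = 0011 → c = 00011010, weight = 3.
  m = 1011 → c = 01001100, weight = 3.
  m = 0111 → c = 01111001, weight = 5.
  m = 1111 → c = 00101111, weight = 5.
Tally weights:
  weight 0: 1 codewords.
  weight 3: 4 codewords.
  weight 4: 6 codewords.
  weight 5: 4 codewords.
  weight 8: 1 codewords.
Minimum distance d = smallest w > 0 with A_w > 0 = 3.
Sanity: Σ A_w = 16 = 2^4 = 16 ✓.


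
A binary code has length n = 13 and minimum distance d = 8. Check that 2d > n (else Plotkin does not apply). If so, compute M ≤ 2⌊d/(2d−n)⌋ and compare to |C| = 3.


Plotkin bound M ≤ 4; given |C| = 3 ≤ bound (satisfied).

Check applicability: 2d = 16, n = 13.
2d − n = 3 > 0, so Plotkin applies.
Compute d/(2d−n) = 8/3 ≈ 2.6667.
⌊d/(2d−n)⌋ = 2.
Plotkin bound: M ≤ 2·2 = 4.
Given |C| = 3, check: satisfied.
This |C| is below the Plotkin bound.


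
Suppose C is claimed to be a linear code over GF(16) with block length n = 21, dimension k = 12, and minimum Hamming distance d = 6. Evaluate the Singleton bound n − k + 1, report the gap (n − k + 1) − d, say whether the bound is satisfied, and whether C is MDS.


Singleton RHS = n − k + 1 = 10, slack = 4, bound satisfied, not MDS.

Singleton bound: d ≤ n − k + 1.
Here n = 21, k = 12, so n − k + 1 = 10.
Given d = 6, check d ≤ 10: YES.
Slack = (n − k + 1) − d = 4.
The code is NOT MDS (slack = 4 > 0).
Description: the claimed parameters are [21, 12, 6]_16; such a code would be non-MDS.


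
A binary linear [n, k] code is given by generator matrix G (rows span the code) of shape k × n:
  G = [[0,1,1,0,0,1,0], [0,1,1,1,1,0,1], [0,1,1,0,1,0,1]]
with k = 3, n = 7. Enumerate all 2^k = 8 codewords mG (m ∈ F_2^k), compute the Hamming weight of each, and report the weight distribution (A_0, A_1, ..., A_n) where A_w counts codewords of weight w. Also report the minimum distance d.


Weight distribution: A_0 = 1, A_1 = 1, A_3 = 2, A_4 = 3, A_5 = 1. Minimum distance d = 1.

Enumerate all 2^3 = 8 messages m ∈ F_2^3.
For each, compute codeword c = mG in F_2^7, then tally its weight.
  m = 000 → c = 0000000, weight = 0.
  m = 100 → c = 0110010, weight = 3.
  m = 010 → c = 0111101, weight = 5.
  m = 110 → c = 0001111, weight = 4.
  m = 001 → c = 0110101, weight = 4.
  m = 101 → c = 0000111, weight = 3.
  m = 011 → c = 0001000, weight = 1.
  m = 111 → c = 0111010, weight = 4.
Tally weights:
  weight 0: 1 codewords.
  weight 1: 1 codewords.
  weight 3: 2 codewords.
  weight 4: 3 codewords.
  weight 5: 1 codewords.
Minimum distance d = smallest w > 0 with A_w > 0 = 1.
Sanity: Σ A_w = 8 = 2^3 = 8 ✓.


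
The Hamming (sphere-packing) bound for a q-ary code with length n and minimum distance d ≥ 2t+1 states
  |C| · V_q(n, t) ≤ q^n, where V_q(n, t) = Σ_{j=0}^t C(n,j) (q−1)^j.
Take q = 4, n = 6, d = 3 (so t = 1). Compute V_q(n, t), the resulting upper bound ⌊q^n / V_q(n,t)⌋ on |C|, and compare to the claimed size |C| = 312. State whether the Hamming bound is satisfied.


V_q(n, t) = 19, q^n = 4096, Hamming bound = 215, |C| = 312 > bound (violated).

Step 1: Compute V_q(n, t) = Σ_{j=0}^1 C(n, j) (q−1)^j.
  j = 0: C(6,0)·(3)^0 = 1·1 = 1.
  j = 1: C(6,1)·(3)^1 = 6·3 = 18.
  V_q(n, t) = 1 + 18 = 19.
Step 2: q^n = 4^6 = 4096.
Step 3: Hamming bound ⌊q^n / V_q(n,t)⌋ = ⌊4096/19⌋ = 215.
Step 4: Compare |C| = 312 to 215: violated.
The claimed |C| lies above the Hamming bound, so no 4-ary code of length 6 with d ≥ 3 can have 312 codewords.


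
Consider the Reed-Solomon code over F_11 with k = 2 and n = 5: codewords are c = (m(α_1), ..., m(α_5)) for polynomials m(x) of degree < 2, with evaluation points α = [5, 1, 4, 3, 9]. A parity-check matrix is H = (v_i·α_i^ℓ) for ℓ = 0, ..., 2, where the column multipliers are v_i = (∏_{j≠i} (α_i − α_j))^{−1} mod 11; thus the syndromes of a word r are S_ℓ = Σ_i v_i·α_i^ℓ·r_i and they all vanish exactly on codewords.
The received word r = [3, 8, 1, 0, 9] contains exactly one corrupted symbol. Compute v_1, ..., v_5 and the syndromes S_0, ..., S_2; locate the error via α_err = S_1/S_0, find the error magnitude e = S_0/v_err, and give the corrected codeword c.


S = (4, 5, 9), error at position 3, error magnitude e = 5, c = [3, 8, 7, 0, 9].

Step 1: column multipliers v_i = (∏_{j≠i}(α_i − α_j))^{−1} mod 11.
  i = 1 (α = 5): (5−1)(5−4)(5−3)(5−9) = 4·1·2·(−4) = −32 ≡ 1, so v_1 = 1^{−1} = 1 (mod 11).
  i = 2 (α = 1): (1−5)(1−4)(1−3)(1−9) = (−4)·(−3)·(−2)·(−8) = 192 ≡ 5, so v_2 = 5^{−1} = 9 (mod 11).
  i = 3 (α = 4): (4−5)(4−1)(4−3)(4−9) = (−1)·3·1·(−5) = 15 ≡ 4, so v_3 = 4^{−1} = 3 (mod 11).
  i = 4 (α = 3): (3−5)(3−1)(3−4)(3−9) = (−2)·2·(−1)·(−6) = −24 ≡ 9, so v_4 = 9^{−1} = 5 (mod 11).
  i = 5 (α = 9): (9−5)(9−1)(9−4)(9−3) = 4·8·5·6 = 960 ≡ 3, so v_5 = 3^{−1} = 4 (mod 11).
  v = [1, 9, 3, 5, 4].
Step 2: syndromes of r = [3, 8, 1, 0, 9] (all sums mod 11).
  S_0 = Σ v_i r_i = 1·3 + 9·8 + 3·1 + 5·0 + 4·9 = 114 ≡ 4.
  S_1 = Σ v_i α_i r_i = 1·5·3 + 9·1·8 + 3·4·1 + 5·3·0 + 4·9·9 = 423 ≡ 5.
  α_i^2 mod 11 = [3, 1, 5, 9, 4].
  S_2 = Σ v_i α_i^2 r_i = 1·3·3 + 9·1·8 + 3·5·1 + 5·9·0 + 4·4·9 = 240 ≡ 9.
  S = (4, 5, 9) ≠ 0, so r is not a codeword (an error is present).
Step 3: locate the error. For a single error e at position i, S_ℓ = v_i·e·α_i^ℓ, so α_err = S_1/S_0.
  S_0^{−1} = 4^{−1} = 3 (mod 11), so α_err = 5·3 = 15 ≡ 4 = α_3. Error position i = 3.
  Consistency check: S_2/S_1 = 9·9 = 81 ≡ 4 = α_err ✓ (single-error assumption holds).
Step 4: error magnitude e = S_0/v_3 = S_0·∏_{j≠3}(α_3 − α_j) = 4·4 = 16 ≡ 5 (mod 11).
Step 5: correct position 3: c_3 = r_3 − e = 1 − 5 ≡ 7 (mod 11). Hence c = [3, 8, 7, 0, 9].
  Check: interpolating c through the α_i gives m(x) = 1 + 7·x (degree < 2) with m(α_i) = c_i for every i, so c is indeed a codeword.


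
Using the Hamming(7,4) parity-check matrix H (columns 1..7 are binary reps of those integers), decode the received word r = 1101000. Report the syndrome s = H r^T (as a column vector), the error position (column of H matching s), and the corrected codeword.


s = (1, 1, 1)^T, error position = 7, corrected codeword c = 1101001

Compute s = H r^T mod 2 one row at a time:
  s_1 = 1 + 0 + 0 + 0 = 1 ≡ 1 (mod 2).
  s_2 = 1 + 0 + 0 + 0 = 1 ≡ 1 (mod 2).
  s_3 = 1 + 0 + 0 + 0 = 1 ≡ 1 (mod 2).
s = (1, 1, 1)^T — this equals column 7 of H (binary 111), so error is at position 7.
Correct: flip bit 7 of r = 1101000 to get c = 1101001.


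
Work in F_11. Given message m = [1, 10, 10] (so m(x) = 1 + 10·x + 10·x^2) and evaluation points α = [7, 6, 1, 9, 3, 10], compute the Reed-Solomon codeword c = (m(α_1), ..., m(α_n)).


c = [0, 3, 10, 10, 0, 1]

Message polynomial: m(x) = 1 + 10·x + 10·x^2 (mod 11).
For each evaluation point α_i, compute m(α_i) mod 11:
  α_1 = 7: Horner steps 10 → 3 → 0, so m(7) = 0.
  α_2 = 6: Horner steps 10 → 4 → 3, so m(6) = 3.
  α_3 = 1: Horner steps 10 → 9 → 10, so m(1) = 10.
  α_4 = 9: Horner steps 10 → 1 → 10, so m(9) = 10.
  α_5 = 3: Horner steps 10 → 7 → 0, so m(3) = 0.
  α_6 = 10: Horner steps 10 → 0 → 1, so m(10) = 1.
Codeword c = [0, 3, 10, 10, 0, 1] ∈ F_11^6.


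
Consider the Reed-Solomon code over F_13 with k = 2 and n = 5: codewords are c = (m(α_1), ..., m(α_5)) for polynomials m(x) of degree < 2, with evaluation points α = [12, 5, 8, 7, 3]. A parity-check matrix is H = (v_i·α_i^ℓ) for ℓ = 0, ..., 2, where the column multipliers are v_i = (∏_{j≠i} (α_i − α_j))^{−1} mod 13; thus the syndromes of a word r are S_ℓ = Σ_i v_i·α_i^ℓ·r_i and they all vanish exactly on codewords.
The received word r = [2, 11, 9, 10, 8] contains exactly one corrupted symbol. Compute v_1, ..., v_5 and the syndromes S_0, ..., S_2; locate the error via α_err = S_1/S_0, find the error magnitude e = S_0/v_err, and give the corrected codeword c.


S = (9, 11, 12), error at position 4, error magnitude e = 9, c = [2, 11, 9, 1, 8].

Step 1: column multipliers v_i = (∏_{j≠i}(α_i − α_j))^{−1} mod 13.
  i = 1 (α = 12): (12−5)(12−8)(12−7)(12−3) = 7·4·5·9 = 1260 ≡ 12, so v_1 = 12^{−1} = 12 (mod 13).
  i = 2 (α = 5): (5−12)(5−8)(5−7)(5−3) = (−7)·(−3)·(−2)·2 = −84 ≡ 7, so v_2 = 7^{−1} = 2 (mod 13).
  i = 3 (α = 8): (8−12)(8−5)(8−7)(8−3) = (−4)·3·1·5 = −60 ≡ 5, so v_3 = 5^{−1} = 8 (mod 13).
  i = 4 (α = 7): (7−12)(7−5)(7−8)(7−3) = (−5)·2·(−1)·4 = 40 ≡ 1, so v_4 = 1^{−1} = 1 (mod 13).
  i = 5 (α = 3): (3−12)(3−5)(3−8)(3−7) = (−9)·(−2)·(−5)·(−4) = 360 ≡ 9, so v_5 = 9^{−1} = 3 (mod 13).
  v = [12, 2, 8, 1, 3].
Step 2: syndromes of r = [2, 11, 9, 10, 8] (all sums mod 13).
  S_0 = Σ v_i r_i = 12·2 + 2·11 + 8·9 + 1·10 + 3·8 = 152 ≡ 9.
  S_1 = Σ v_i α_i r_i = 12·12·2 + 2·5·11 + 8·8·9 + 1·7·10 + 3·3·8 = 1116 ≡ 11.
  α_i^2 mod 13 = [1, 12, 12, 10, 9].
  S_2 = Σ v_i α_i^2 r_i = 12·1·2 + 2·12·11 + 8·12·9 + 1·10·10 + 3·9·8 = 1468 ≡ 12.
  S = (9, 11, 12) ≠ 0, so r is not a codeword (an error is present).
Step 3: locate the error. For a single error e at position i, S_ℓ = v_i·e·α_i^ℓ, so α_err = S_1/S_0.
  S_0^{−1} = 9^{−1} = 3 (mod 13), so α_err = 11·3 = 33 ≡ 7 = α_4. Error position i = 4.
  Consistency check: S_2/S_1 = 12·6 = 72 ≡ 7 = α_err ✓ (single-error assumption holds).
Step 4: error magnitude e = S_0/v_4 = S_0·∏_{j≠4}(α_4 − α_j) = 9·1 = 9 ≡ 9 (mod 13).
Step 5: correct position 4: c_4 = r_4 − e = 10 − 9 ≡ 1 (mod 13). Hence c = [2, 11, 9, 1, 8].
  Check: interpolating c through the α_i gives m(x) = 10 + 8·x (degree < 2) with m(α_i) = c_i for every i, so c is indeed a codeword.


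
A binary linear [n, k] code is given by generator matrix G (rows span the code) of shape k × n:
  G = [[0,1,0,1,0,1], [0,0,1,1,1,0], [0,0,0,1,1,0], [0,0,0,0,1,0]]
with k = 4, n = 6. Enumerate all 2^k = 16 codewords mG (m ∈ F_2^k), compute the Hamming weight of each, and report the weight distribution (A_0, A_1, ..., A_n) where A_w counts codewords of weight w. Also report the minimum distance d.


Weight distribution: A_0 = 1, A_1 = 3, A_2 = 4, A_3 = 4, A_4 = 3, A_5 = 1. Minimum distance d = 1.

Enumerate all 2^4 = 16 messages m ∈ F_2^4.
For each, compute codeword c = mG in F_2^6, then tally its weight.
  m = 0000 → c = 000000, weight = 0.
  m = 1000 → c = 010101, weight = 3.
  m = 0100 → c = 001110, weight = 3.
  m = 1100 → c = 011011, weight = 4.
  m = 0010 → c = 000110, weight = 2.
  m = 1010 → c = 010011, weight = 3.
  m = 0110 → c = 001000, weight = 1.
  m = 1110 → c = 011101, weight = 4.
  m = 0001 → c = 000010, weight = 1.
  m = 1001 → c = 010111, weight = 4.
  m = 0101 → c = 001100, weight = 2.
  m = 1101 → c = 011001, weight = 3.
  m = 0011 → c = 000100, weight = 1.
  m = 1011 → c = 010001, weight = 2.
  m = 0111 → c = 001010, weight = 2.
  m = 1111 → c = 011111, weight = 5.
Tally weights:
  weight 0: 1 codewords.
  weight 1: 3 codewords.
  weight 2: 4 codewords.
  weight 3: 4 codewords.
  weight 4: 3 codewords.
  weight 5: 1 codewords.
Minimum distance d = smallest w > 0 with A_w > 0 = 1.
Sanity: Σ A_w = 16 = 2^4 = 16 ✓.


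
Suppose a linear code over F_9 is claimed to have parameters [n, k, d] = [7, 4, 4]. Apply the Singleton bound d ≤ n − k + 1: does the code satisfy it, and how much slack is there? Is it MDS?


Singleton RHS = n − k + 1 = 4, slack = 0, bound satisfied, MDS.

Singleton bound: d ≤ n − k + 1.
Here n = 7, k = 4, so n − k + 1 = 4.
Given d = 4, check d ≤ 4: YES.
Slack = (n − k + 1) − d = 0.
The code is MDS (slack = 0).
Description: the claimed parameters are [7, 4, 4]_9; such a code would be MDS (meets Singleton bound).


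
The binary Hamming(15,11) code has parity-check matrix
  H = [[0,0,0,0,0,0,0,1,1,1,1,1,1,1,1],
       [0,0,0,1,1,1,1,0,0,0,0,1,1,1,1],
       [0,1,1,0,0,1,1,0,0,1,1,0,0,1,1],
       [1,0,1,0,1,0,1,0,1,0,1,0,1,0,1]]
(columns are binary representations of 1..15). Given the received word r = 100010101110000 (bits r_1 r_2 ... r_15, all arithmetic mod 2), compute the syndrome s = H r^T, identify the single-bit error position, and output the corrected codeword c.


s = (1, 0, 1, 1)^T, error position = 11, corrected codeword c = 100010101100000

Compute s = H r^T mod 2 one row at a time:
  s_1 = 0 + 1 + 1 + 1 + 0 + 0 + 0 + 0 = 3 ≡ 1 (mod 2).
  s_2 = 0 + 1 + 0 + 1 + 0 + 0 + 0 + 0 = 2 ≡ 0 (mod 2).
  s_3 = 0 + 0 + 0 + 1 + 1 + 1 + 0 + 0 = 3 ≡ 1 (mod 2).
  s_4 = 1 + 0 + 1 + 1 + 1 + 1 + 0 + 0 = 5 ≡ 1 (mod 2).
s = (1, 0, 1, 1)^T — this equals column 11 of H (binary 1011), so error is at position 11.
Correct: flip bit 11 of r = 100010101110000 to get c = 100010101100000.


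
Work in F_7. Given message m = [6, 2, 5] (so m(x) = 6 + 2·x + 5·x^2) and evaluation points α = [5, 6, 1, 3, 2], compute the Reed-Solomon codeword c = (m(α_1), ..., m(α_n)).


c = [1, 2, 6, 1, 2]

Message polynomial: m(x) = 6 + 2·x + 5·x^2 (mod 7).
For each evaluation point α_i, compute m(α_i) mod 7:
  α_1 = 5: Horner steps 5 → 6 → 1, so m(5) = 1.
  α_2 = 6: Horner steps 5 → 4 → 2, so m(6) = 2.
  α_3 = 1: Horner steps 5 → 0 → 6, so m(1) = 6.
  α_4 = 3: Horner steps 5 → 3 → 1, so m(3) = 1.
  α_5 = 2: Horner steps 5 → 5 → 2, so m(2) = 2.
Codeword c = [1, 2, 6, 1, 2] ∈ F_7^5.


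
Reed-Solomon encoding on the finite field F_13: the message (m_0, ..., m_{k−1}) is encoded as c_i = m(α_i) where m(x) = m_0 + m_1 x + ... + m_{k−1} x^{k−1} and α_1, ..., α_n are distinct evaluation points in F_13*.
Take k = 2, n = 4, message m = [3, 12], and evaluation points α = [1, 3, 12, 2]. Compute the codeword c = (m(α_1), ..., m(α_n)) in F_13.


c = [2, 0, 4, 1]

Message polynomial: m(x) = 3 + 12·x (mod 13).
For each evaluation point α_i, compute m(α_i) mod 13:
  α_1 = 1: Horner steps 12 → 2, so m(1) = 2.
  α_2 = 3: Horner steps 12 → 0, so m(3) = 0.
  α_3 = 12: Horner steps 12 → 4, so m(12) = 4.
  α_4 = 2: Horner steps 12 → 1, so m(2) = 1.
Codeword c = [2, 0, 4, 1] ∈ F_13^4.


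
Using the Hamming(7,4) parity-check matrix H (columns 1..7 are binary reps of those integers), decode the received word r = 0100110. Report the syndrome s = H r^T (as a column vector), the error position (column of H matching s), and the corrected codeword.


s = (0, 0, 1)^T, error position = 1, corrected codeword c = 1100110

Compute s = H r^T mod 2 one row at a time:
  s_1 = 0 + 1 + 1 + 0 = 2 ≡ 0 (mod 2).
  s_2 = 1 + 0 + 1 + 0 = 2 ≡ 0 (mod 2).
  s_3 = 0 + 0 + 1 + 0 = 1 ≡ 1 (mod 2).
s = (0, 0, 1)^T — this equals column 1 of H (binary 001), so error is at position 1.
Correct: flip bit 1 of r = 0100110 to get c = 1100110.


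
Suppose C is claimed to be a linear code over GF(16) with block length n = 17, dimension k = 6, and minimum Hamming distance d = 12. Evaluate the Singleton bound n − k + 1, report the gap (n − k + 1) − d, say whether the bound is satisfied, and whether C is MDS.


Singleton RHS = n − k + 1 = 12, slack = 0, bound satisfied, MDS.

Singleton bound: d ≤ n − k + 1.
Here n = 17, k = 6, so n − k + 1 = 12.
Given d = 12, check d ≤ 12: YES.
Slack = (n − k + 1) − d = 0.
The code is MDS (slack = 0).
Description: the claimed parameters are [17, 6, 12]_16; such a code would be MDS (meets Singleton bound).


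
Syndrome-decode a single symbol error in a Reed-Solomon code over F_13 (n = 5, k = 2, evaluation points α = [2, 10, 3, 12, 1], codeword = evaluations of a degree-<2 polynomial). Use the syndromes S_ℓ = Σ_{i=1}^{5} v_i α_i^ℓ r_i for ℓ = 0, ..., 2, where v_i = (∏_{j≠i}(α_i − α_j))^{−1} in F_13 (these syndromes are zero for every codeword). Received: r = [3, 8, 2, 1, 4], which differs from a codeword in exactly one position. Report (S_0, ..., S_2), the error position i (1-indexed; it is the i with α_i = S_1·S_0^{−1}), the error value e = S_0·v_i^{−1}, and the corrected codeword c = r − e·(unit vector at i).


S = (2, 11, 2), error at position 4, error magnitude e = 8, c = [3, 8, 2, 6, 4].

Step 1: column multipliers v_i = (∏_{j≠i}(α_i − α_j))^{−1} mod 13.
  i = 1 (α = 2): (2−10)(2−3)(2−12)(2−1) = (−8)·(−1)·(−10)·1 = −80 ≡ 11, so v_1 = 11^{−1} = 6 (mod 13).
  i = 2 (α = 10): (10−2)(10−3)(10−12)(10−1) = 8·7·(−2)·9 = −1008 ≡ 6, so v_2 = 6^{−1} = 11 (mod 13).
  i = 3 (α = 3): (3−2)(3−10)(3−12)(3−1) = 1·(−7)·(−9)·2 = 126 ≡ 9, so v_3 = 9^{−1} = 3 (mod 13).
  i = 4 (α = 12): (12−2)(12−10)(12−3)(12−1) = 10·2·9·11 = 1980 ≡ 4, so v_4 = 4^{−1} = 10 (mod 13).
  i = 5 (α = 1): (1−2)(1−10)(1−3)(1−12) = (−1)·(−9)·(−2)·(−11) = 198 ≡ 3, so v_5 = 3^{−1} = 9 (mod 13).
  v = [6, 11, 3, 10, 9].
Step 2: syndromes of r = [3, 8, 2, 1, 4] (all sums mod 13).
  S_0 = Σ v_i r_i = 6·3 + 11·8 + 3·2 + 10·1 + 9·4 = 158 ≡ 2.
  S_1 = Σ v_i α_i r_i = 6·2·3 + 11·10·8 + 3·3·2 + 10·12·1 + 9·1·4 = 1090 ≡ 11.
  α_i^2 mod 13 = [4, 9, 9, 1, 1].
  S_2 = Σ v_i α_i^2 r_i = 6·4·3 + 11·9·8 + 3·9·2 + 10·1·1 + 9·1·4 = 964 ≡ 2.
  S = (2, 11, 2) ≠ 0, so r is not a codeword (an error is present).
Step 3: locate the error. For a single error e at position i, S_ℓ = v_i·e·α_i^ℓ, so α_err = S_1/S_0.
  S_0^{−1} = 2^{−1} = 7 (mod 13), so α_err = 11·7 = 77 ≡ 12 = α_4. Error position i = 4.
  Consistency check: S_2/S_1 = 2·6 = 12 ≡ 12 = α_err ✓ (single-error assumption holds).
Step 4: error magnitude e = S_0/v_4 = S_0·∏_{j≠4}(α_4 − α_j) = 2·4 = 8 ≡ 8 (mod 13).
Step 5: correct position 4: c_4 = r_4 − e = 1 − 8 ≡ 6 (mod 13). Hence c = [3, 8, 2, 6, 4].
  Check: interpolating c through the α_i gives m(x) = 5 + 12·x (degree < 2) with m(α_i) = c_i for every i, so c is indeed a codeword.


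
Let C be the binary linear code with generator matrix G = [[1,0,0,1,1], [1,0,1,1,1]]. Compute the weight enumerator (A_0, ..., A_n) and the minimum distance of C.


Weight distribution: A_0 = 1, A_1 = 1, A_3 = 1, A_4 = 1. Minimum distance d = 1.

Enumerate all 2^2 = 4 messages m ∈ F_2^2.
For each, compute codeword c = mG in F_2^5, then tally its weight.
  m = 00 → c = 00000, weight = 0.
  m = 10 → c = 10011, weight = 3.
  m = 01 → c = 10111, weight = 4.
  m = 11 → c = 00100, weight = 1.
Tally weights:
  weight 0: 1 codewords.
  weight 1: 1 codewords.
  weight 3: 1 codewords.
  weight 4: 1 codewords.
Minimum distance d = smallest w > 0 with A_w > 0 = 1.
Sanity: Σ A_w = 4 = 2^2 = 4 ✓.


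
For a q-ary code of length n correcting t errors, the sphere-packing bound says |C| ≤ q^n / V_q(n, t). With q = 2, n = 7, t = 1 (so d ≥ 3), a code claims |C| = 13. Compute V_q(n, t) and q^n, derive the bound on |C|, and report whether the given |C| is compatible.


V_q(n, t) = 8, q^n = 128, Hamming bound = 16, |C| = 13 ≤ bound (satisfied).

Step 1: Compute V_q(n, t) = Σ_{j=0}^1 C(n, j) (q−1)^j.
  j = 0: C(7,0)·(1)^0 = 1·1 = 1.
  j = 1: C(7,1)·(1)^1 = 7·1 = 7.
  V_q(n, t) = 1 + 7 = 8.
Step 2: q^n = 2^7 = 128.
Step 3: Hamming bound ⌊q^n / V_q(n,t)⌋ = ⌊128/8⌋ = 16.
Step 4: Compare |C| = 13 to 16: satisfied.
The claimed |C| lies below the Hamming bound.


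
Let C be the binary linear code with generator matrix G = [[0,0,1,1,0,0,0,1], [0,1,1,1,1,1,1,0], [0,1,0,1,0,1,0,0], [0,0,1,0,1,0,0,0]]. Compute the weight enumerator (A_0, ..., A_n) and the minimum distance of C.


Weight distribution: A_0 = 1, A_1 = 1, A_2 = 1, A_3 = 4, A_4 = 5, A_5 = 3, A_6 = 1. Minimum distance d = 1.

Enumerate all 2^4 = 16 messages m ∈ F_2^4.
For each, compute codeword c = mG in F_2^8, then tally its weight.
  m = 0000 → c = 00000000, weight = 0.
  m = 1000 → c = 00110001, weight = 3.
  m = 0100 → c = 01111110, weight = 6.
  m = 1100 → c = 01001111, weight = 5.
  m = 0010 → c = 01010100, weight = 3.
  m = 1010 → c = 01100101, weight = 4.
  m = 0110 → c = 00101010, weight = 3.
  m = 1110 → c = 00011011, weight = 4.
  m = 0001 → c = 00101000, weight = 2.
  m = 1001 → c = 00011001, weight = 3.
  m = 0101 → c = 01010110, weight = 4.
  m = 1101 → c = 01100111, weight = 5.
  m = 0011 → c = 01111100, weight = 5.
  m = 1011 → c = 01001101, weight = 4.
  m = 0111 → c = 00000010, weight = 1.
  m = 1111 → c = 00110011, weight = 4.
Tally weights:
  weight 0: 1 codewords.
  weight 1: 1 codewords.
  weight 2: 1 codewords.
  weight 3: 4 codewords.
  weight 4: 5 codewords.
  weight 5: 3 codewords.
  weight 6: 1 codewords.
Minimum distance d = smallest w > 0 with A_w > 0 = 1.
Sanity: Σ A_w = 16 = 2^4 = 16 ✓.


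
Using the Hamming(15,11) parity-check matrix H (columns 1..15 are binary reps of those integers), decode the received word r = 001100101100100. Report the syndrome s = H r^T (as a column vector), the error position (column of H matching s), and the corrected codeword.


s = (1, 1, 1, 0)^T, error position = 14, corrected codeword c = 001100101100110

Compute s = H r^T mod 2 one row at a time:
  s_1 = 0 + 1 + 1 + 0 + 0 + 1 + 0 + 0 = 3 ≡ 1 (mod 2).
  s_2 = 1 + 0 + 0 + 1 + 0 + 1 + 0 + 0 = 3 ≡ 1 (mod 2).
  s_3 = 0 + 1 + 0 + 1 + 1 + 0 + 0 + 0 = 3 ≡ 1 (mod 2).
  s_4 = 0 + 1 + 0 + 1 + 1 + 0 + 1 + 0 = 4 ≡ 0 (mod 2).
s = (1, 1, 1, 0)^T — this equals column 14 of H (binary 1110), so error is at position 14.
Correct: flip bit 14 of r = 001100101100100 to get c = 001100101100110.


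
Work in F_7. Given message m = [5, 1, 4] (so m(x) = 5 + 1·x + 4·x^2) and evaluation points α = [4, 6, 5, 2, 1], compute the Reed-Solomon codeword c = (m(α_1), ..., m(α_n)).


c = [3, 1, 5, 2, 3]

Message polynomial: m(x) = 5 + 1·x + 4·x^2 (mod 7).
For each evaluation point α_i, compute m(α_i) mod 7:
  α_1 = 4: Horner steps 4 → 3 → 3, so m(4) = 3.
  α_2 = 6: Horner steps 4 → 4 → 1, so m(6) = 1.
  α_3 = 5: Horner steps 4 → 0 → 5, so m(5) = 5.
  α_4 = 2: Horner steps 4 → 2 → 2, so m(2) = 2.
  α_5 = 1: Horner steps 4 → 5 → 3, so m(1) = 3.
Codeword c = [3, 1, 5, 2, 3] ∈ F_7^5.


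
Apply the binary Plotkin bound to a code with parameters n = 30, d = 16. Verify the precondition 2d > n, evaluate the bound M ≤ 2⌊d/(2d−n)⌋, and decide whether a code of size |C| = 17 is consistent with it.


Plotkin bound M ≤ 16; given |C| = 17 > bound (violated).

Check applicability: 2d = 32, n = 30.
2d − n = 2 > 0, so Plotkin applies.
Compute d/(2d−n) = 16/2 ≈ 8.0000.
⌊d/(2d−n)⌋ = 8.
Plotkin bound: M ≤ 2·8 = 16.
Given |C| = 17, check: VIOLATED.
This |C| is above the Plotkin bound, so no binary code with n = 30, d = 16 and 17 codewords exists.


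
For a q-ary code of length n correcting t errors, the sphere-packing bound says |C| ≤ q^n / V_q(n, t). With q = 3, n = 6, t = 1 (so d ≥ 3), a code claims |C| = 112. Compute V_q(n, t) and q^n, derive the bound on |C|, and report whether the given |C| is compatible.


V_q(n, t) = 13, q^n = 729, Hamming bound = 56, |C| = 112 > bound (violated).

Step 1: Compute V_q(n, t) = Σ_{j=0}^1 C(n, j) (q−1)^j.
  j = 0: C(6,0)·(2)^0 = 1·1 = 1.
  j = 1: C(6,1)·(2)^1 = 6·2 = 12.
  V_q(n, t) = 1 + 12 = 13.
Step 2: q^n = 3^6 = 729.
Step 3: Hamming bound ⌊q^n / V_q(n,t)⌋ = ⌊729/13⌋ = 56.
Step 4: Compare |C| = 112 to 56: violated.
The claimed |C| lies above the Hamming bound, so no 3-ary code of length 6 with d ≥ 3 can have 112 codewords.


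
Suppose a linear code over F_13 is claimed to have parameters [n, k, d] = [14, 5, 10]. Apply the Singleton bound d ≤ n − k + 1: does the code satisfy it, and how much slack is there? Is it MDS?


Singleton RHS = n − k + 1 = 10, slack = 0, bound satisfied, MDS.

Singleton bound: d ≤ n − k + 1.
Here n = 14, k = 5, so n − k + 1 = 10.
Given d = 10, check d ≤ 10: YES.
Slack = (n − k + 1) − d = 0.
The code is MDS (slack = 0).
Description: the claimed parameters are [14, 5, 10]_13; such a code would be MDS (meets Singleton bound).


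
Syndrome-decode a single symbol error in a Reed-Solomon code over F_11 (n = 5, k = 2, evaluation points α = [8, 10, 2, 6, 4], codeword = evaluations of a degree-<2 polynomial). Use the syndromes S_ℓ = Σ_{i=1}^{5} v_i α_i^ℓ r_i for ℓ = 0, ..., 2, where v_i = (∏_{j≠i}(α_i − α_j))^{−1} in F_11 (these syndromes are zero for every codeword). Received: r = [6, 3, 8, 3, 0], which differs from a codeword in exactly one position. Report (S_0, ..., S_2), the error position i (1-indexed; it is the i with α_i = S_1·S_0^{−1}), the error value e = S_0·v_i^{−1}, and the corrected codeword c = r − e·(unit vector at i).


S = (6, 5, 6), error at position 2, error magnitude e = 5, c = [6, 9, 8, 3, 0].

Step 1: column multipliers v_i = (∏_{j≠i}(α_i − α_j))^{−1} mod 11.
  i = 1 (α = 8): (8−10)(8−2)(8−6)(8−4) = (−2)·6·2·4 = −96 ≡ 3, so v_1 = 3^{−1} = 4 (mod 11).
  i = 2 (α = 10): (10−8)(10−2)(10−6)(10−4) = 2·8·4·6 = 384 ≡ 10, so v_2 = 10^{−1} = 10 (mod 11).
  i = 3 (α = 2): (2−8)(2−10)(2−6)(2−4) = (−6)·(−8)·(−4)·(−2) = 384 ≡ 10, so v_3 = 10^{−1} = 10 (mod 11).
  i = 4 (α = 6): (6−8)(6−10)(6−2)(6−4) = (−2)·(−4)·4·2 = 64 ≡ 9, so v_4 = 9^{−1} = 5 (mod 11).
  i = 5 (α = 4): (4−8)(4−10)(4−2)(4−6) = (−4)·(−6)·2·(−2) = −96 ≡ 3, so v_5 = 3^{−1} = 4 (mod 11).
  v = [4, 10, 10, 5, 4].
Step 2: syndromes of r = [6, 3, 8, 3, 0] (all sums mod 11).
  S_0 = Σ v_i r_i = 4·6 + 10·3 + 10·8 + 5·3 + 4·0 = 149 ≡ 6.
  S_1 = Σ v_i α_i r_i = 4·8·6 + 10·10·3 + 10·2·8 + 5·6·3 + 4·4·0 = 742 ≡ 5.
  α_i^2 mod 11 = [9, 1, 4, 3, 5].
  S_2 = Σ v_i α_i^2 r_i = 4·9·6 + 10·1·3 + 10·4·8 + 5·3·3 + 4·5·0 = 611 ≡ 6.
  S = (6, 5, 6) ≠ 0, so r is not a codeword (an error is present).
Step 3: locate the error. For a single error e at position i, S_ℓ = v_i·e·α_i^ℓ, so α_err = S_1/S_0.
  S_0^{−1} = 6^{−1} = 2 (mod 11), so α_err = 5·2 = 10 ≡ 10 = α_2. Error position i = 2.
  Consistency check: S_2/S_1 = 6·9 = 54 ≡ 10 = α_err ✓ (single-error assumption holds).
Step 4: error magnitude e = S_0/v_2 = S_0·∏_{j≠2}(α_2 − α_j) = 6·10 = 60 ≡ 5 (mod 11).
Step 5: correct position 2: c_2 = r_2 − e = 3 − 5 ≡ 9 (mod 11). Hence c = [6, 9, 8, 3, 0].
  Check: interpolating c through the α_i gives m(x) = 5 + 7·x (degree < 2) with m(α_i) = c_i for every i, so c is indeed a codeword.


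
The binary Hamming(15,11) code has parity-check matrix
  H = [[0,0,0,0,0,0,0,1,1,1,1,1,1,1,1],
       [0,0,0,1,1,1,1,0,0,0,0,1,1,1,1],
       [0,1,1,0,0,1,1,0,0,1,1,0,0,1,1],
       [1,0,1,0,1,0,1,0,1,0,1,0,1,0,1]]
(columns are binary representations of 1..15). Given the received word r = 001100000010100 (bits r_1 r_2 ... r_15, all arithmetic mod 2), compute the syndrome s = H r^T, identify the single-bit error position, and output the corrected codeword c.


s = (0, 0, 0, 1)^T, error position = 1, corrected codeword c = 101100000010100

Compute s = H r^T mod 2 one row at a time:
  s_1 = 0 + 0 + 0 + 1 + 0 + 1 + 0 + 0 = 2 ≡ 0 (mod 2).
  s_2 = 1 + 0 + 0 + 0 + 0 + 1 + 0 + 0 = 2 ≡ 0 (mod 2).
  s_3 = 0 + 1 + 0 + 0 + 0 + 1 + 0 + 0 = 2 ≡ 0 (mod 2).
  s_4 = 0 + 1 + 0 + 0 + 0 + 1 + 1 + 0 = 3 ≡ 1 (mod 2).
s = (0, 0, 0, 1)^T — this equals column 1 of H (binary 0001), so error is at position 1.
Correct: flip bit 1 of r = 001100000010100 to get c = 101100000010100.


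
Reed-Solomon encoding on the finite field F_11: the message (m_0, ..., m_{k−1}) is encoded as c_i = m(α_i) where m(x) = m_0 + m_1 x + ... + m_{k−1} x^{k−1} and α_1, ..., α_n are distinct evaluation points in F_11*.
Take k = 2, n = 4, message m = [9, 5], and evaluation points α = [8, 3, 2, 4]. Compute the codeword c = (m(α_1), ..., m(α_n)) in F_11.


c = [5, 2, 8, 7]

Message polynomial: m(x) = 9 + 5·x (mod 11).
For each evaluation point α_i, compute m(α_i) mod 11:
  α_1 = 8: Horner steps 5 → 5, so m(8) = 5.
  α_2 = 3: Horner steps 5 → 2, so m(3) = 2.
  α_3 = 2: Horner steps 5 → 8, so m(2) = 8.
  α_4 = 4: Horner steps 5 → 7, so m(4) = 7.
Codeword c = [5, 2, 8, 7] ∈ F_11^4.


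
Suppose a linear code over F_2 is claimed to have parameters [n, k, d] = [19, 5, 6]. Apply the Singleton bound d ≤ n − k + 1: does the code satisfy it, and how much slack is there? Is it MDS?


Singleton RHS = n − k + 1 = 15, slack = 9, bound satisfied, not MDS.

Singleton bound: d ≤ n − k + 1.
Here n = 19, k = 5, so n − k + 1 = 15.
Given d = 6, check d ≤ 15: YES.
Slack = (n − k + 1) − d = 9.
The code is NOT MDS (slack = 9 > 0).
Description: the claimed parameters are [19, 5, 6]_2; such a code would be non-MDS.


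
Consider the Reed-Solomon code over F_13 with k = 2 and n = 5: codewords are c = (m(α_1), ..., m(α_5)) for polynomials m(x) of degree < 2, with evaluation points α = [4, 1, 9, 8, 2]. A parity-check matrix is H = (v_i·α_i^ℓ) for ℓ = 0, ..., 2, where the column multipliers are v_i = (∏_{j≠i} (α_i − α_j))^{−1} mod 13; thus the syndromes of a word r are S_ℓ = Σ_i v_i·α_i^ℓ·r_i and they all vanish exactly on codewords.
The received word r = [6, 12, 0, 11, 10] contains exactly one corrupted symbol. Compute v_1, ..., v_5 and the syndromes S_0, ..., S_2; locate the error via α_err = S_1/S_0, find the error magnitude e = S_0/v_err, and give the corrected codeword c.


S = (8, 7, 11), error at position 3, error magnitude e = 4, c = [6, 12, 9, 11, 10].

Step 1: column multipliers v_i = (∏_{j≠i}(α_i − α_j))^{−1} mod 13.
  i = 1 (α = 4): (4−1)(4−9)(4−8)(4−2) = 3·(−5)·(−4)·2 = 120 ≡ 3, so v_1 = 3^{−1} = 9 (mod 13).
  i = 2 (α = 1): (1−4)(1−9)(1−8)(1−2) = (−3)·(−8)·(−7)·(−1) = 168 ≡ 12, so v_2 = 12^{−1} = 12 (mod 13).
  i = 3 (α = 9): (9−4)(9−1)(9−8)(9−2) = 5·8·1·7 = 280 ≡ 7, so v_3 = 7^{−1} = 2 (mod 13).
  i = 4 (α = 8): (8−4)(8−1)(8−9)(8−2) = 4·7·(−1)·6 = −168 ≡ 1, so v_4 = 1^{−1} = 1 (mod 13).
  i = 5 (α = 2): (2−4)(2−1)(2−9)(2−8) = (−2)·1·(−7)·(−6) = −84 ≡ 7, so v_5 = 7^{−1} = 2 (mod 13).
  v = [9, 12, 2, 1, 2].
Step 2: syndromes of r = [6, 12, 0, 11, 10] (all sums mod 13).
  S_0 = Σ v_i r_i = 9·6 + 12·12 + 2·0 + 1·11 + 2·10 = 229 ≡ 8.
  S_1 = Σ v_i α_i r_i = 9·4·6 + 12·1·12 + 2·9·0 + 1·8·11 + 2·2·10 = 488 ≡ 7.
  α_i^2 mod 13 = [3, 1, 3, 12, 4].
  S_2 = Σ v_i α_i^2 r_i = 9·3·6 + 12·1·12 + 2·3·0 + 1·12·11 + 2·4·10 = 518 ≡ 11.
  S = (8, 7, 11) ≠ 0, so r is not a codeword (an error is present).
Step 3: locate the error. For a single error e at position i, S_ℓ = v_i·e·α_i^ℓ, so α_err = S_1/S_0.
  S_0^{−1} = 8^{−1} = 5 (mod 13), so α_err = 7·5 = 35 ≡ 9 = α_3. Error position i = 3.
  Consistency check: S_2/S_1 = 11·2 = 22 ≡ 9 = α_err ✓ (single-error assumption holds).
Step 4: error magnitude e = S_0/v_3 = S_0·∏_{j≠3}(α_3 − α_j) = 8·7 = 56 ≡ 4 (mod 13).
Step 5: correct position 3: c_3 = r_3 − e = 0 − 4 ≡ 9 (mod 13). Hence c = [6, 12, 9, 11, 10].
  Check: interpolating c through the α_i gives m(x) = 1 + 11·x (degree < 2) with m(α_i) = c_i for every i, so c is indeed a codeword.


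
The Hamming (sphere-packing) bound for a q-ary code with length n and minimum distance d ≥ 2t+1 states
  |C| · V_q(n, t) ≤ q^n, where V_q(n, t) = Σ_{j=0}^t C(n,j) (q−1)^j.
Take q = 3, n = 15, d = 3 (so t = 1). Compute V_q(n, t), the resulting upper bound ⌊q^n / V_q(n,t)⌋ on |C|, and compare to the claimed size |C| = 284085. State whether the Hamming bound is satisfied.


V_q(n, t) = 31, q^n = 14348907, Hamming bound = 462867, |C| = 284085 ≤ bound (satisfied).

Step 1: Compute V_q(n, t) = Σ_{j=0}^1 C(n, j) (q−1)^j.
  j = 0: C(15,0)·(2)^0 = 1·1 = 1.
  j = 1: C(15,1)·(2)^1 = 15·2 = 30.
  V_q(n, t) = 1 + 30 = 31.
Step 2: q^n = 3^15 = 14348907.
Step 3: Hamming bound ⌊q^n / V_q(n,t)⌋ = ⌊14348907/31⌋ = 462867.
Step 4: Compare |C| = 284085 to 462867: satisfied.
The claimed |C| lies below the Hamming bound.


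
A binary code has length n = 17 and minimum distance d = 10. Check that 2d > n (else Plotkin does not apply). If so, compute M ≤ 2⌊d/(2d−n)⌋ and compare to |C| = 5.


Plotkin bound M ≤ 6; given |C| = 5 ≤ bound (satisfied).

Check applicability: 2d = 20, n = 17.
2d − n = 3 > 0, so Plotkin applies.
Compute d/(2d−n) = 10/3 ≈ 3.3333.
⌊d/(2d−n)⌋ = 3.
Plotkin bound: M ≤ 2·3 = 6.
Given |C| = 5, check: satisfied.
This |C| is below the Plotkin bound.


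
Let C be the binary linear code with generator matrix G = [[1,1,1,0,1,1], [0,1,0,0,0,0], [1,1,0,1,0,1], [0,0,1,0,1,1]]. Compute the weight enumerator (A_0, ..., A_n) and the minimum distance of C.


Weight distribution: A_0 = 1, A_1 = 2, A_2 = 2, A_3 = 4, A_4 = 5, A_5 = 2. Minimum distance d = 1.

Enumerate all 2^4 = 16 messages m ∈ F_2^4.
For each, compute codeword c = mG in F_2^6, then tally its weight.
  m = 0000 → c = 000000, weight = 0.
  m = 1000 → c = 111011, weight = 5.
  m = 0100 → c = 010000, weight = 1.
  m = 1100 → c = 101011, weight = 4.
  m = 0010 → c = 110101, weight = 4.
  m = 1010 → c = 001110, weight = 3.
  m = 0110 → c = 100101, weight = 3.
  m = 1110 → c = 011110, weight = 4.
  m = 0001 → c = 001011, weight = 3.
  m = 1001 → c = 110000, weight = 2.
  m = 0101 → c = 011011, weight = 4.
  m = 1101 → c = 100000, weight = 1.
  m = 0011 → c = 111110, weight = 5.
  m = 1011 → c = 000101, weight = 2.
  m = 0111 → c = 101110, weight = 4.
  m = 1111 → c = 010101, weight = 3.
Tally weights:
  weight 0: 1 codewords.
  weight 1: 2 codewords.
  weight 2: 2 codewords.
  weight 3: 4 codewords.
  weight 4: 5 codewords.
  weight 5: 2 codewords.
Minimum distance d = smallest w > 0 with A_w > 0 = 1.
Sanity: Σ A_w = 16 = 2^4 = 16 ✓.


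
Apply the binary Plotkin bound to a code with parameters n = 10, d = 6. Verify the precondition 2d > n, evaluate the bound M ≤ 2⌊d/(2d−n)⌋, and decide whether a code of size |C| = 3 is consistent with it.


Plotkin bound M ≤ 6; given |C| = 3 ≤ bound (satisfied).

Check applicability: 2d = 12, n = 10.
2d − n = 2 > 0, so Plotkin applies.
Compute d/(2d−n) = 6/2 ≈ 3.0000.
⌊d/(2d−n)⌋ = 3.
Plotkin bound: M ≤ 2·3 = 6.
Given |C| = 3, check: satisfied.
This |C| is below the Plotkin bound.


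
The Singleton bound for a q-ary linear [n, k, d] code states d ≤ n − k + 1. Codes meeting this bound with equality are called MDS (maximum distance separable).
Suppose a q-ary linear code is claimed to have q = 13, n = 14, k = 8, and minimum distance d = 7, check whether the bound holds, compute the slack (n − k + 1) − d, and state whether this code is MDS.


Singleton RHS = n − k + 1 = 7, slack = 0, bound satisfied, MDS.

Singleton bound: d ≤ n − k + 1.
Here n = 14, k = 8, so n − k + 1 = 7.
Given d = 7, check d ≤ 7: YES.
Slack = (n − k + 1) − d = 0.
The code is MDS (slack = 0).
Description: the claimed parameters are [14, 8, 7]_13; such a code would be MDS (meets Singleton bound).


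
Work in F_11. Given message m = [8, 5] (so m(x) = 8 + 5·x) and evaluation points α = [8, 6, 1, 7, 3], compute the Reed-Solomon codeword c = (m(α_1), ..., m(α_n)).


c = [4, 5, 2, 10, 1]

Message polynomial: m(x) = 8 + 5·x (mod 11).
For each evaluation point α_i, compute m(α_i) mod 11:
  α_1 = 8: Horner steps 5 → 4, so m(8) = 4.
  α_2 = 6: Horner steps 5 → 5, so m(6) = 5.
  α_3 = 1: Horner steps 5 → 2, so m(1) = 2.
  α_4 = 7: Horner steps 5 → 10, so m(7) = 10.
  α_5 = 3: Horner steps 5 → 1, so m(3) = 1.
Codeword c = [4, 5, 2, 10, 1] ∈ F_11^5.


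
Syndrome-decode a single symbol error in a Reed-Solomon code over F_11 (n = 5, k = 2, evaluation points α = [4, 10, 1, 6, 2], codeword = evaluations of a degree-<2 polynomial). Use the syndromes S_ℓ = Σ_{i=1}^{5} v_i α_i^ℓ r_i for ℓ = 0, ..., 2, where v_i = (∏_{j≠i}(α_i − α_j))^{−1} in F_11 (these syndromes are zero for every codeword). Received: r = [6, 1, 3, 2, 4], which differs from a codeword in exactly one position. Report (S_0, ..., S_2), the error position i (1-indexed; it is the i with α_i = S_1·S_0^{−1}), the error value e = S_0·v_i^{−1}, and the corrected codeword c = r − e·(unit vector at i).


S = (1, 6, 3), error at position 4, error magnitude e = 5, c = [6, 1, 3, 8, 4].

Step 1: column multipliers v_i = (∏_{j≠i}(α_i − α_j))^{−1} mod 11.
  i = 1 (α = 4): (4−10)(4−1)(4−6)(4−2) = (−6)·3·(−2)·2 = 72 ≡ 6, so v_1 = 6^{−1} = 2 (mod 11).
  i = 2 (α = 10): (10−4)(10−1)(10−6)(10−2) = 6·9·4·8 = 1728 ≡ 1, so v_2 = 1^{−1} = 1 (mod 11).
  i = 3 (α = 1): (1−4)(1−10)(1−6)(1−2) = (−3)·(−9)·(−5)·(−1) = 135 ≡ 3, so v_3 = 3^{−1} = 4 (mod 11).
  i = 4 (α = 6): (6−4)(6−10)(6−1)(6−2) = 2·(−4)·5·4 = −160 ≡ 5, so v_4 = 5^{−1} = 9 (mod 11).
  i = 5 (α = 2): (2−4)(2−10)(2−1)(2−6) = (−2)·(−8)·1·(−4) = −64 ≡ 2, so v_5 = 2^{−1} = 6 (mod 11).
  v = [2, 1, 4, 9, 6].
Step 2: syndromes of r = [6, 1, 3, 2, 4] (all sums mod 11).
  S_0 = Σ v_i r_i = 2·6 + 1·1 + 4·3 + 9·2 + 6·4 = 67 ≡ 1.
  S_1 = Σ v_i α_i r_i = 2·4·6 + 1·10·1 + 4·1·3 + 9·6·2 + 6·2·4 = 226 ≡ 6.
  α_i^2 mod 11 = [5, 1, 1, 3, 4].
  S_2 = Σ v_i α_i^2 r_i = 2·5·6 + 1·1·1 + 4·1·3 + 9·3·2 + 6·4·4 = 223 ≡ 3.
  S = (1, 6, 3) ≠ 0, so r is not a codeword (an error is present).
Step 3: locate the error. For a single error e at position i, S_ℓ = v_i·e·α_i^ℓ, so α_err = S_1/S_0.
  S_0^{−1} = 1^{−1} = 1 (mod 11), so α_err = 6·1 = 6 ≡ 6 = α_4. Error position i = 4.
  Consistency check: S_2/S_1 = 3·2 = 6 ≡ 6 = α_err ✓ (single-error assumption holds).
Step 4: error magnitude e = S_0/v_4 = S_0·∏_{j≠4}(α_4 − α_j) = 1·5 = 5 ≡ 5 (mod 11).
Step 5: correct position 4: c_4 = r_4 − e = 2 − 5 ≡ 8 (mod 11). Hence c = [6, 1, 3, 8, 4].
  Check: interpolating c through the α_i gives m(x) = 2 + 1·x (degree < 2) with m(α_i) = c_i for every i, so c is indeed a codeword.


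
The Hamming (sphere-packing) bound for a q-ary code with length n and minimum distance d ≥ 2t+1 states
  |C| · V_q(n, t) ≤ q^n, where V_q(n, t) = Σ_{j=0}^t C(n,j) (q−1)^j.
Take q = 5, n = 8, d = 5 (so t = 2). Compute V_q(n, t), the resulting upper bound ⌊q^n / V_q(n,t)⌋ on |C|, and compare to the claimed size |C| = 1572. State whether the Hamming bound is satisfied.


V_q(n, t) = 481, q^n = 390625, Hamming bound = 812, |C| = 1572 > bound (violated).

Step 1: Compute V_q(n, t) = Σ_{j=0}^2 C(n, j) (q−1)^j.
  j = 0: C(8,0)·(4)^0 = 1·1 = 1.
  j = 1: C(8,1)·(4)^1 = 8·4 = 32.
  j = 2: C(8,2)·(4)^2 = 28·16 = 448.
  V_q(n, t) = 1 + 32 + 448 = 481.
Step 2: q^n = 5^8 = 390625.
Step 3: Hamming bound ⌊q^n / V_q(n,t)⌋ = ⌊390625/481⌋ = 812.
Step 4: Compare |C| = 1572 to 812: violated.
The claimed |C| lies above the Hamming bound, so no 5-ary code of length 8 with d ≥ 5 can have 1572 codewords.


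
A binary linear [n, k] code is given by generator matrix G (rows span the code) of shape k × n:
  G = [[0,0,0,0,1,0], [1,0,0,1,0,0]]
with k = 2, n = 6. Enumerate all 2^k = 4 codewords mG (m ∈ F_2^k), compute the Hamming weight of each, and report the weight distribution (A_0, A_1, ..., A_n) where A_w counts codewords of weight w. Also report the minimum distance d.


Weight distribution: A_0 = 1, A_1 = 1, A_2 = 1, A_3 = 1. Minimum distance d = 1.

Enumerate all 2^2 = 4 messages m ∈ F_2^2.
For each, compute codeword c = mG in F_2^6, then tally its weight.
  m = 00 → c = 000000, weight = 0.
  m = 10 → c = 000010, weight = 1.
  m = 01 → c = 100100, weight = 2.
  m = 11 → c = 100110, weight = 3.
Tally weights:
  weight 0: 1 codewords.
  weight 1: 1 codewords.
  weight 2: 1 codewords.
  weight 3: 1 codewords.
Minimum distance d = smallest w > 0 with A_w > 0 = 1.
Sanity: Σ A_w = 4 = 2^2 = 4 ✓.
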